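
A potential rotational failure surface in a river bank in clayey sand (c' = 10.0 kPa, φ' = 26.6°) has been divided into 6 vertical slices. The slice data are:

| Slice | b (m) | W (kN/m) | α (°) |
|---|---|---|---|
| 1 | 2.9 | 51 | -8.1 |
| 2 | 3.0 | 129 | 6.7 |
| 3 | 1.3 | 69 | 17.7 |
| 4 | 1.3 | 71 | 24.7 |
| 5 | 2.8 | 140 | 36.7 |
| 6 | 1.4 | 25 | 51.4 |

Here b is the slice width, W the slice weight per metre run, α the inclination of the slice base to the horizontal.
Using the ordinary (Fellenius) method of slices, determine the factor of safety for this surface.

Ordinary method of slices: FS = Σ[c'·Δl_i + (W_i cosα_i)·tanφ'] / Σ W_i sinα_i, with Δl_i = b_i / cosα_i.
Slice 1: Δl = 2.9/cos(-8.1°) = 2.929 m; N'_1 = 51·cos(-8.1°) = 50.5; c'Δl = 29.29; W sinα = -7.2
Slice 2: Δl = 3.0/cos6.7° = 3.021 m; N'_2 = 129·cos6.7° = 128.1; c'Δl = 30.21; W sinα = 15.1
Slice 3: Δl = 1.3/cos17.7° = 1.365 m; N'_3 = 69·cos17.7° = 65.7; c'Δl = 13.65; W sinα = 21.0
Slice 4: Δl = 1.3/cos24.7° = 1.431 m; N'_4 = 71·cos24.7° = 64.5; c'Δl = 14.31; W sinα = 29.7
Slice 5: Δl = 2.8/cos36.7° = 3.492 m; N'_5 = 140·cos36.7° = 112.2; c'Δl = 34.92; W sinα = 83.7
Slice 6: Δl = 1.4/cos51.4° = 2.244 m; N'_6 = 25·cos51.4° = 15.6; c'Δl = 22.44; W sinα = 19.5
Σc'Δl = 144.8 kN/m; ΣN' = 436.7 kN/m; ΣW sinα = 161.7 kN/m
Resisting = 144.8 + 436.7·tan26.6° = 144.8 + 218.7 = 363.5 kN/m
FS = 363.5 / 161.7 = 2.248

FS = 2.25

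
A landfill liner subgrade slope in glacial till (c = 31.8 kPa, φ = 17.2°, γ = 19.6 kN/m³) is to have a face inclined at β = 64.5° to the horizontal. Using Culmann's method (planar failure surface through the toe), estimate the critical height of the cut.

Culmann's analysis gives the critical failure plane at α_cr = (β + φ)/2 = (64.5 + 17.2)/2 = 40.9°, and the critical height
H_c = (4c/γ) · sinβ cosφ / [1 − cos(β − φ)]
    = (4·31.8/19.6) · sin64.5°·cos17.2° / [1 − cos(47.3°)]
    = 6.490 · 0.9026·0.9553 / [1 − 0.6782]
    = 6.490 · 0.8622 / 0.3218
    = 17.39 m

H_c = 17.39 m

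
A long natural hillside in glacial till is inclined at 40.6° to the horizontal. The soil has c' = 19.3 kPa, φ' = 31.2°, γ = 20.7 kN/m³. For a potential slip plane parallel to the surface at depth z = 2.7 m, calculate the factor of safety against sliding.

For an infinite slope with a slip plane parallel to the surface (no pore pressure): FS = [c' + γz cos²β tanφ'] / [γz sinβ cosβ].
γz = 20.7·2.7 = 55.89 kN/m²
Numerator = 19.3 + 55.89·cos²40.6°·tan31.2° = 19.3 + 55.89·0.5765·0.6056 = 38.813 kPa
Denominator = 55.89·sin40.6°·cos40.6° = 55.89·0.6508·0.7593 = 27.616 kPa
FS = 38.813 / 27.616 = 1.405

FS = 1.41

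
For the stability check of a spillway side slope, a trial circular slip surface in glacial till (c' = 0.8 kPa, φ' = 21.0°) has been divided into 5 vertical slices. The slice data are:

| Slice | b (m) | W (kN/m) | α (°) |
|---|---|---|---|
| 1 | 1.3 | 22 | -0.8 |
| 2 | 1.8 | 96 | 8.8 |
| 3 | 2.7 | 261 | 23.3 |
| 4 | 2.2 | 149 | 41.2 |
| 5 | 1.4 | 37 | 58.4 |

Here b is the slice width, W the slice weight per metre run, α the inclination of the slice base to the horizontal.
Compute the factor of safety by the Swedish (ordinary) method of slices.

FS = 0.80

Ordinary method of slices: FS = Σ[c'·Δl_i + (W_i cosα_i)·tanφ'] / Σ W_i sinα_i, with Δl_i = b_i / cosα_i.
Slice 1: Δl = 1.3/cos(-0.8°) = 1.300 m; N'_1 = 22·cos(-0.8°) = 22.0; c'Δl = 1.04; W sinα = -0.3
Slice 2: Δl = 1.8/cos8.8° = 1.821 m; N'_2 = 96·cos8.8° = 94.9; c'Δl = 1.46; W sinα = 14.7
Slice 3: Δl = 2.7/cos23.3° = 2.940 m; N'_3 = 261·cos23.3° = 239.7; c'Δl = 2.35; W sinα = 103.2
Slice 4: Δl = 2.2/cos41.2° = 2.924 m; N'_4 = 149·cos41.2° = 112.1; c'Δl = 2.34; W sinα = 98.1
Slice 5: Δl = 1.4/cos58.4° = 2.672 m; N'_5 = 37·cos58.4° = 19.4; c'Δl = 2.14; W sinα = 31.5
Σc'Δl = 9.3 kN/m; ΣN' = 488.1 kN/m; ΣW sinα = 247.3 kN/m
Resisting = 9.3 + 488.1·tan21.0° = 9.3 + 187.4 = 196.7 kN/m
FS = 196.7 / 247.3 = 0.795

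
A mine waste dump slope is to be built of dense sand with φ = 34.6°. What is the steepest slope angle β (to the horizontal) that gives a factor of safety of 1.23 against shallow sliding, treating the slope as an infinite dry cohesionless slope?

β = 29.3°

For an infinite dry cohesionless slope FS = tanφ/tanβ, so tanβ = tanφ / FS.
tanβ = tan34.6° / 1.23 = 0.6899 / 1.23 = 0.5609
β = arctan(0.5609) = 29.29°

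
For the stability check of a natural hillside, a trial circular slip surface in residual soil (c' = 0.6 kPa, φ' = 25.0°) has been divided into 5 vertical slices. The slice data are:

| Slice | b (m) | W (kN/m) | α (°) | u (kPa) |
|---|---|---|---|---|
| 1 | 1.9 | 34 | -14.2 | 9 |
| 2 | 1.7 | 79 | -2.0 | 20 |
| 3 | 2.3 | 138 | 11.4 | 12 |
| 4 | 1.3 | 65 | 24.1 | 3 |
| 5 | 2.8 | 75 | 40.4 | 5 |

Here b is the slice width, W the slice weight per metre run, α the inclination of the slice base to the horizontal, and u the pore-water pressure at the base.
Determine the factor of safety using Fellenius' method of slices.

FS = 1.41

Ordinary method of slices: FS = Σ[c'·Δl_i + (W_i cosα_i − u_i·Δl_i)·tanφ'] / Σ W_i sinα_i, with Δl_i = b_i / cosα_i.
Slice 1: Δl = 1.9/cos(-14.2°) = 1.960 m; N'_1 = 34·cos(-14.2°) − 9·1.960 = 15.3; c'Δl = 1.18; W sinα = -8.3
Slice 2: Δl = 1.7/cos(-2.0°) = 1.701 m; N'_2 = 79·cos(-2.0°) − 20·1.701 = 44.9; c'Δl = 1.02; W sinα = -2.8
Slice 3: Δl = 2.3/cos11.4° = 2.346 m; N'_3 = 138·cos11.4° − 12·2.346 = 107.1; c'Δl = 1.41; W sinα = 27.3
Slice 4: Δl = 1.3/cos24.1° = 1.424 m; N'_4 = 65·cos24.1° − 3·1.424 = 55.1; c'Δl = 0.85; W sinα = 26.5
Slice 5: Δl = 2.8/cos40.4° = 3.677 m; N'_5 = 75·cos40.4° − 5·3.677 = 38.7; c'Δl = 2.21; W sinα = 48.6
Σc'Δl = 6.7 kN/m; ΣN' = 261.2 kN/m; ΣW sinα = 91.3 kN/m
Resisting = 6.7 + 261.2·tan25.0° = 6.7 + 121.8 = 128.4 kN/m
FS = 128.4 / 91.3 = 1.406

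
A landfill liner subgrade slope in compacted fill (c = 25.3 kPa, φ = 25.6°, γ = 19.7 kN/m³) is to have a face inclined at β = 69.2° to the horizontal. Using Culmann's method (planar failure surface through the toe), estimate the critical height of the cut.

Culmann's analysis gives the critical failure plane at α_cr = (β + φ)/2 = (69.2 + 25.6)/2 = 47.4°, and the critical height
H_c = (4c/γ) · sinβ cosφ / [1 − cos(β − φ)]
    = (4·25.3/19.7) · sin69.2°·cos25.6° / [1 − cos(43.6°)]
    = 5.137 · 0.9348·0.9018 / [1 − 0.7242]
    = 5.137 · 0.8431 / 0.2758
    = 15.70 m

H_c = 15.70 m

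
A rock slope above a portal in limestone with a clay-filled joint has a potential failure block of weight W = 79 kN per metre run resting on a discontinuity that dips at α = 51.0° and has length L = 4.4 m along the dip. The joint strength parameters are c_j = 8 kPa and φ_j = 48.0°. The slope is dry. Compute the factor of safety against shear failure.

Resolving the block weight along and normal to the plane and applying the Mohr–Coulomb strength on the joint:
N' = W cosα = 79·cos51.0° = 49.7 kN/m
Driving force T = W sinα = 79·sin51.0° = 61.4 kN/m
Resisting force R = c_j·L + N'·tanφ_j = 8·4.4 + 49.7·tan48.0° = 35.2 + 55.2 = 90.4 kN/m
FS = R / T = 90.4 / 61.4 = 1.473

FS = 1.47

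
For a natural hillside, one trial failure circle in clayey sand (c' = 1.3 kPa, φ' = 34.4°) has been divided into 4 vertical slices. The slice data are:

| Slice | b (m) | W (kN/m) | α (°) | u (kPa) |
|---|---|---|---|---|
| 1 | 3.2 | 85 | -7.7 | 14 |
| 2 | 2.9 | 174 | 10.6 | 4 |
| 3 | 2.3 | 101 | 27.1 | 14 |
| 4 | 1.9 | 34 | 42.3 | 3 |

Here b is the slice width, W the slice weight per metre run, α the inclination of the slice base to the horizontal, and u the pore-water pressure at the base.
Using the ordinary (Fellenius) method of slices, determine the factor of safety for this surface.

FS = 2.23

Ordinary method of slices: FS = Σ[c'·Δl_i + (W_i cosα_i − u_i·Δl_i)·tanφ'] / Σ W_i sinα_i, with Δl_i = b_i / cosα_i.
Slice 1: Δl = 3.2/cos(-7.7°) = 3.229 m; N'_1 = 85·cos(-7.7°) − 14·3.229 = 39.0; c'Δl = 4.20; W sinα = -11.4
Slice 2: Δl = 2.9/cos10.6° = 2.950 m; N'_2 = 174·cos10.6° − 4·2.950 = 159.2; c'Δl = 3.84; W sinα = 32.0
Slice 3: Δl = 2.3/cos27.1° = 2.584 m; N'_3 = 101·cos27.1° − 14·2.584 = 53.7; c'Δl = 3.36; W sinα = 46.0
Slice 4: Δl = 1.9/cos42.3° = 2.569 m; N'_4 = 34·cos42.3° − 3·2.569 = 17.4; c'Δl = 3.34; W sinα = 22.9
Σc'Δl = 14.7 kN/m; ΣN' = 269.4 kN/m; ΣW sinα = 89.5 kN/m
Resisting = 14.7 + 269.4·tan34.4° = 14.7 + 184.5 = 199.2 kN/m
FS = 199.2 / 89.5 = 2.226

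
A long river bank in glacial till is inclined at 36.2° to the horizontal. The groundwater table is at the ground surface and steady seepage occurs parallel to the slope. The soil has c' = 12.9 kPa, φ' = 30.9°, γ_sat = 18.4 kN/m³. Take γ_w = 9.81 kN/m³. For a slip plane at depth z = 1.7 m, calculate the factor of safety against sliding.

FS = 1.25

With seepage parallel to the slope and the water table at the surface, the effective normal stress on the slip plane uses the buoyant unit weight γ' = γ_sat − γ_w while the driving shear stress uses γ_sat:
FS = [c' + γ' z cos²β tanφ'] / [γ_sat z sinβ cosβ]
γ' = 18.4 − 9.81 = 8.59 kN/m³
Numerator = 12.9 + 8.59·1.7·cos²36.2°·tan30.9° = 12.9 + 8.59·1.7·0.6512·0.5985 = 18.591 kPa
Denominator = 18.4·1.7·sin36.2°·cos36.2° = 18.4·1.7·0.5906·0.8070 = 14.908 kPa
FS = 18.591 / 14.908 = 1.247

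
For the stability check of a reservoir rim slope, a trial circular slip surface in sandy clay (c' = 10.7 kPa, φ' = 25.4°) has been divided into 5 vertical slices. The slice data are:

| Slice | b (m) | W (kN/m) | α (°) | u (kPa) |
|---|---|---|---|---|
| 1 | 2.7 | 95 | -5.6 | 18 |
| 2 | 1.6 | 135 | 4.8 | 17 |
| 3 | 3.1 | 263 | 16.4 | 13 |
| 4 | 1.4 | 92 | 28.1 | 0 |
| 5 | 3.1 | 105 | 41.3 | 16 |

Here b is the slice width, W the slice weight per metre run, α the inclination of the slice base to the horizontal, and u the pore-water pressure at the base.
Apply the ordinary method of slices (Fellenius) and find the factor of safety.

FS = 1.90

Ordinary method of slices: FS = Σ[c'·Δl_i + (W_i cosα_i − u_i·Δl_i)·tanφ'] / Σ W_i sinα_i, with Δl_i = b_i / cosα_i.
Slice 1: Δl = 2.7/cos(-5.6°) = 2.713 m; N'_1 = 95·cos(-5.6°) − 18·2.713 = 45.7; c'Δl = 29.03; W sinα = -9.3
Slice 2: Δl = 1.6/cos4.8° = 1.606 m; N'_2 = 135·cos4.8° − 17·1.606 = 107.2; c'Δl = 17.18; W sinα = 11.3
Slice 3: Δl = 3.1/cos16.4° = 3.231 m; N'_3 = 263·cos16.4° − 13·3.231 = 210.3; c'Δl = 34.58; W sinα = 74.3
Slice 4: Δl = 1.4/cos28.1° = 1.587 m; N'_4 = 92·cos28.1° − 0·1.587 = 81.2; c'Δl = 16.98; W sinα = 43.3
Slice 5: Δl = 3.1/cos41.3° = 4.126 m; N'_5 = 105·cos41.3° − 16·4.126 = 12.9; c'Δl = 44.15; W sinα = 69.3
Σc'Δl = 141.9 kN/m; ΣN' = 457.3 kN/m; ΣW sinα = 188.9 kN/m
Resisting = 141.9 + 457.3·tan25.4° = 141.9 + 217.1 = 359.0 kN/m
FS = 359.0 / 188.9 = 1.901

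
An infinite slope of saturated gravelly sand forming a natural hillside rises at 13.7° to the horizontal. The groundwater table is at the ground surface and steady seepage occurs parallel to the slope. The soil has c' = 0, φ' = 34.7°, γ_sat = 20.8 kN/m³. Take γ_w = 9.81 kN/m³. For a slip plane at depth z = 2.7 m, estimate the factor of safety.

FS = 1.50

With seepage parallel to the slope and the water table at the surface, the effective normal stress on the slip plane uses the buoyant unit weight γ' = γ_sat − γ_w while the driving shear stress uses γ_sat:
FS = [c' + γ' z cos²β tanφ'] / [γ_sat z sinβ cosβ]
(For c' = 0 this reduces to FS = (γ'/γ_sat)·tanφ'/tanβ.)
γ' = 20.8 − 9.81 = 10.99 kN/m³
Numerator = 0.0 + 10.99·2.7·cos²13.7°·tan34.7° = 0.0 + 10.99·2.7·0.9439·0.6924 = 19.394 kPa
Denominator = 20.8·2.7·sin13.7°·cos13.7° = 20.8·2.7·0.2368·0.9715 = 12.922 kPa
FS = 19.394 / 12.922 = 1.501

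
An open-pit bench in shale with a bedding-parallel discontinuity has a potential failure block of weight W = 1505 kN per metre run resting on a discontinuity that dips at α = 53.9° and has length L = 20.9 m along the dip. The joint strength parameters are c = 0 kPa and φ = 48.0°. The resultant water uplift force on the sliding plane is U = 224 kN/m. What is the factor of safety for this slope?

Resolving the block weight along and normal to the plane and applying the Mohr–Coulomb strength on the joint:
N' = W cosα − U = 1505·cos53.9° − 224 = 662.7 kN/m
Driving force T = W sinα = 1505·sin53.9° = 1216.0 kN/m
Resisting force R = c·L + N'·tanφ = 0·20.9 + 662.7·tan48.0° = 0.0 + 736.0 = 736.0 kN/m
FS = R / T = 736.0 / 1216.0 = 0.605

FS = 0.61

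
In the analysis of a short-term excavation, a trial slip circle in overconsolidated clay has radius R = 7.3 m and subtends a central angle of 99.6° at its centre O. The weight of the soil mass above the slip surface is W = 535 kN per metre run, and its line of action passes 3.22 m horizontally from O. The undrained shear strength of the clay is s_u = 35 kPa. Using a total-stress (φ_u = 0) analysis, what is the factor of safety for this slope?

FS = 1.88

Taking moments about the centre O, the resisting moment is provided by the undrained shear strength acting along the arc:
Arc length L_a = R·θ = 7.3·(99.6°·π/180) = 7.3·1.7383 = 12.69 m
M_R = s_u·L_a·R = 35·12.69·7.3 = 3242.3 kN·m/m
M_D = W·d = 535·3.22 = 1722.7 kN·m/m
FS = M_R / M_D = 3242.3 / 1722.7 = 1.882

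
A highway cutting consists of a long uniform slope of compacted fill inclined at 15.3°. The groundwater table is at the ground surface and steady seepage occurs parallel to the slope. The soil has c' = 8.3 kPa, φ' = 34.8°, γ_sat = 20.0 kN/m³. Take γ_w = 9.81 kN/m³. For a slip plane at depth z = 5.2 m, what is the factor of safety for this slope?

With seepage parallel to the slope and the water table at the surface, the effective normal stress on the slip plane uses the buoyant unit weight γ' = γ_sat − γ_w while the driving shear stress uses γ_sat:
FS = [c' + γ' z cos²β tanφ'] / [γ_sat z sinβ cosβ]
γ' = 20.0 − 9.81 = 10.19 kN/m³
Numerator = 8.3 + 10.19·5.2·cos²15.3°·tan34.8° = 8.3 + 10.19·5.2·0.9304·0.6950 = 42.563 kPa
Denominator = 20.0·5.2·sin15.3°·cos15.3° = 20.0·5.2·0.2639·0.9646 = 26.470 kPa
FS = 42.563 / 26.470 = 1.608

FS = 1.61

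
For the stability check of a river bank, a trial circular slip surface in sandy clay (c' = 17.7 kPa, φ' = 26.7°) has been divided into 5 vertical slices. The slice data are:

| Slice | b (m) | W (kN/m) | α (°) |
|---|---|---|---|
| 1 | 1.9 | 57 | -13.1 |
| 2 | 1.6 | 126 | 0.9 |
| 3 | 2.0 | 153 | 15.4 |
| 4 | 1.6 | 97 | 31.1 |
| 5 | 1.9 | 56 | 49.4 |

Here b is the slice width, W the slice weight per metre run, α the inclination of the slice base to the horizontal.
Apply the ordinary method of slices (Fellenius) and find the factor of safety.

FS = 3.35

Ordinary method of slices: FS = Σ[c'·Δl_i + (W_i cosα_i)·tanφ'] / Σ W_i sinα_i, with Δl_i = b_i / cosα_i.
Slice 1: Δl = 1.9/cos(-13.1°) = 1.951 m; N'_1 = 57·cos(-13.1°) = 55.5; c'Δl = 34.53; W sinα = -12.9
Slice 2: Δl = 1.6/cos0.9° = 1.600 m; N'_2 = 126·cos0.9° = 126.0; c'Δl = 28.32; W sinα = 2.0
Slice 3: Δl = 2.0/cos15.4° = 2.074 m; N'_3 = 153·cos15.4° = 147.5; c'Δl = 36.72; W sinα = 40.6
Slice 4: Δl = 1.6/cos31.1° = 1.869 m; N'_4 = 97·cos31.1° = 83.1; c'Δl = 33.07; W sinα = 50.1
Slice 5: Δl = 1.9/cos49.4° = 2.920 m; N'_5 = 56·cos49.4° = 36.4; c'Δl = 51.68; W sinα = 42.5
Σc'Δl = 184.3 kN/m; ΣN' = 448.5 kN/m; ΣW sinα = 122.3 kN/m
Resisting = 184.3 + 448.5·tan26.7° = 184.3 + 225.6 = 409.9 kN/m
FS = 409.9 / 122.3 = 3.351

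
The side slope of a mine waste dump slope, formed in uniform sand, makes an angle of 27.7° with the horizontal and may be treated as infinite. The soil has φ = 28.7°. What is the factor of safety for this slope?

FS = 1.04

For a dry cohesionless infinite slope the factor of safety is FS = tanφ / tanβ.
FS = tan28.7° / tan27.7° = 0.5475 / 0.5250 = 1.043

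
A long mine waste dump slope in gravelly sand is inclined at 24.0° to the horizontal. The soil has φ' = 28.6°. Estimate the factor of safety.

For a dry cohesionless infinite slope the factor of safety is FS = tanφ' / tanβ.
FS = tan28.6° / tan24.0° = 0.5452 / 0.4452 = 1.225

FS = 1.22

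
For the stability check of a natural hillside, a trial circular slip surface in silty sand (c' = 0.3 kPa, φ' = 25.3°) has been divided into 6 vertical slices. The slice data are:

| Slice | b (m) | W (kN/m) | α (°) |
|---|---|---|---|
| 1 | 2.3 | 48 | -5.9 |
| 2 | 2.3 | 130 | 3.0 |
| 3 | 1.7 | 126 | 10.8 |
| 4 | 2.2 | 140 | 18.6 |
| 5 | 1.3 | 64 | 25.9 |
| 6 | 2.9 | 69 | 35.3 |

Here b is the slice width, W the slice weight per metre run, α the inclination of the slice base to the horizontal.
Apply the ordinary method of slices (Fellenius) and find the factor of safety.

Ordinary method of slices: FS = Σ[c'·Δl_i + (W_i cosα_i)·tanφ'] / Σ W_i sinα_i, with Δl_i = b_i / cosα_i.
Slice 1: Δl = 2.3/cos(-5.9°) = 2.312 m; N'_1 = 48·cos(-5.9°) = 47.7; c'Δl = 0.69; W sinα = -4.9
Slice 2: Δl = 2.3/cos3.0° = 2.303 m; N'_2 = 130·cos3.0° = 129.8; c'Δl = 0.69; W sinα = 6.8
Slice 3: Δl = 1.7/cos10.8° = 1.731 m; N'_3 = 126·cos10.8° = 123.8; c'Δl = 0.52; W sinα = 23.6
Slice 4: Δl = 2.2/cos18.6° = 2.321 m; N'_4 = 140·cos18.6° = 132.7; c'Δl = 0.70; W sinα = 44.7
Slice 5: Δl = 1.3/cos25.9° = 1.445 m; N'_5 = 64·cos25.9° = 57.6; c'Δl = 0.43; W sinα = 28.0
Slice 6: Δl = 2.9/cos35.3° = 3.553 m; N'_6 = 69·cos35.3° = 56.3; c'Δl = 1.07; W sinα = 39.9
Σc'Δl = 4.1 kN/m; ΣN' = 547.9 kN/m; ΣW sinα = 138.0 kN/m
Resisting = 4.1 + 547.9·tan25.3° = 4.1 + 259.0 = 263.1 kN/m
FS = 263.1 / 138.0 = 1.907

FS = 1.91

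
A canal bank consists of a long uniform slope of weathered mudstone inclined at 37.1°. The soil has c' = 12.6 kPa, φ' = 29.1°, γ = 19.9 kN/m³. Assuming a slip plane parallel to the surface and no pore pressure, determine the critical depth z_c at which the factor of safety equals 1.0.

z_c = 4.98 m

Setting FS = 1.00 in FS = [c' + γz cos²β tanφ'] / [γz sinβ cosβ] and solving for z:
z = c' / [γ cosβ (FS·sinβ − cosβ·tanφ')]
  = 12.6 / [19.9·cos37.1°·(1.00·sin37.1° − cos37.1°·tan29.1°)]
  = 12.6 / [19.9·0.7976·(1.00·0.6032 − 0.7976·0.5566)]
  = 12.6 / 2.5281 = 4.984 m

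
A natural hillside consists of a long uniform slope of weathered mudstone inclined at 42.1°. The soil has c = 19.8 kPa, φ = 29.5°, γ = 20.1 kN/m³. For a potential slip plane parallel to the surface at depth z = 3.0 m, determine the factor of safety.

FS = 1.29

For an infinite slope with a slip plane parallel to the surface (no pore pressure): FS = [c + γz cos²β tanφ] / [γz sinβ cosβ].
γz = 20.1·3.0 = 60.30 kN/m²
Numerator = 19.8 + 60.30·cos²42.1°·tan29.5° = 19.8 + 60.30·0.5505·0.5658 = 38.582 kPa
Denominator = 60.30·sin42.1°·cos42.1° = 60.30·0.6704·0.7420 = 29.996 kPa
FS = 38.582 / 29.996 = 1.286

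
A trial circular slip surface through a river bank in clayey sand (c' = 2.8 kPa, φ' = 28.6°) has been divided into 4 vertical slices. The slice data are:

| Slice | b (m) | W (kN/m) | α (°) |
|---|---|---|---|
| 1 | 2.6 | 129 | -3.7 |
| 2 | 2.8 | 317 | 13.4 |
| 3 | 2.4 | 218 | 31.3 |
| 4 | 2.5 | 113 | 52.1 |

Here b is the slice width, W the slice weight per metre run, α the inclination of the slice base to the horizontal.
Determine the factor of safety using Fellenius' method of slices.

FS = 1.54

Ordinary method of slices: FS = Σ[c'·Δl_i + (W_i cosα_i)·tanφ'] / Σ W_i sinα_i, with Δl_i = b_i / cosα_i.
Slice 1: Δl = 2.6/cos(-3.7°) = 2.605 m; N'_1 = 129·cos(-3.7°) = 128.7; c'Δl = 7.30; W sinα = -8.3
Slice 2: Δl = 2.8/cos13.4° = 2.878 m; N'_2 = 317·cos13.4° = 308.4; c'Δl = 8.06; W sinα = 73.5
Slice 3: Δl = 2.4/cos31.3° = 2.809 m; N'_3 = 218·cos31.3° = 186.3; c'Δl = 7.86; W sinα = 113.3
Slice 4: Δl = 2.5/cos52.1° = 4.070 m; N'_4 = 113·cos52.1° = 69.4; c'Δl = 11.40; W sinα = 89.2
Σc'Δl = 34.6 kN/m; ΣN' = 692.8 kN/m; ΣW sinα = 267.6 kN/m
Resisting = 34.6 + 692.8·tan28.6° = 34.6 + 377.7 = 412.3 kN/m
FS = 412.3 / 267.6 = 1.541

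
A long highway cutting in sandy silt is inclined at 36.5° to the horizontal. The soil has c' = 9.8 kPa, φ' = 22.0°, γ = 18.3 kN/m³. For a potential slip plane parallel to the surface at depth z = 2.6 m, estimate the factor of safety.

For an infinite slope with a slip plane parallel to the surface (no pore pressure): FS = [c' + γz cos²β tanφ'] / [γz sinβ cosβ].
γz = 18.3·2.6 = 47.58 kN/m²
Numerator = 9.8 + 47.58·cos²36.5°·tan22.0° = 9.8 + 47.58·0.6462·0.4040 = 22.222 kPa
Denominator = 47.58·sin36.5°·cos36.5° = 47.58·0.5948·0.8039 = 22.750 kPa
FS = 22.222 / 22.750 = 0.977

FS = 0.98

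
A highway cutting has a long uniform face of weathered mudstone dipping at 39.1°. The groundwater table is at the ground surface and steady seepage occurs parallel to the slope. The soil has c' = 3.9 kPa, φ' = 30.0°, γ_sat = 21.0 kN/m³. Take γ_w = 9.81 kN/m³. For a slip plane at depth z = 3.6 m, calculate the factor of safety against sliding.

With seepage parallel to the slope and the water table at the surface, the effective normal stress on the slip plane uses the buoyant unit weight γ' = γ_sat − γ_w while the driving shear stress uses γ_sat:
FS = [c' + γ' z cos²β tanφ'] / [γ_sat z sinβ cosβ]
γ' = 21.0 − 9.81 = 11.19 kN/m³
Numerator = 3.9 + 11.19·3.6·cos²39.1°·tan30.0° = 3.9 + 11.19·3.6·0.6022·0.5774 = 17.907 kPa
Denominator = 21.0·3.6·sin39.1°·cos39.1° = 21.0·3.6·0.6307·0.7760 = 37.001 kPa
FS = 17.907 / 37.001 = 0.484

FS = 0.48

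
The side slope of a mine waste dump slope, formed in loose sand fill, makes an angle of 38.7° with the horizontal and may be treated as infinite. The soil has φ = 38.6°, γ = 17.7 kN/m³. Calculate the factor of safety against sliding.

For a dry cohesionless infinite slope the factor of safety is FS = tanφ / tanβ.
FS = tan38.6° / tan38.7° = 0.7983 / 0.8012 = 0.996

FS = 1.00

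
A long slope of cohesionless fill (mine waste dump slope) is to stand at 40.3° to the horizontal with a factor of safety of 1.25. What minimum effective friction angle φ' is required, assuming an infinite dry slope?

FS = tanφ'/tanβ ⇒ tanφ' = FS · tanβ = 1.25 · tan40.3° = 1.0601
φ' = arctan(1.0601) = 46.67°

φ' = 46.7°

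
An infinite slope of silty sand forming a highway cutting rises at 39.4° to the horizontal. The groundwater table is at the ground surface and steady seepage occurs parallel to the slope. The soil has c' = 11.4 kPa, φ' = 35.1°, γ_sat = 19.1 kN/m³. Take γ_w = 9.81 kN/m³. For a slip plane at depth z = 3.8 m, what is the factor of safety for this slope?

With seepage parallel to the slope and the water table at the surface, the effective normal stress on the slip plane uses the buoyant unit weight γ' = γ_sat − γ_w while the driving shear stress uses γ_sat:
FS = [c' + γ' z cos²β tanφ'] / [γ_sat z sinβ cosβ]
γ' = 19.1 − 9.81 = 9.29 kN/m³
Numerator = 11.4 + 9.29·3.8·cos²39.4°·tan35.1° = 11.4 + 9.29·3.8·0.5971·0.7028 = 26.215 kPa
Denominator = 19.1·3.8·sin39.4°·cos39.4° = 19.1·3.8·0.6347·0.7727 = 35.599 kPa
FS = 26.215 / 35.599 = 0.736

FS = 0.74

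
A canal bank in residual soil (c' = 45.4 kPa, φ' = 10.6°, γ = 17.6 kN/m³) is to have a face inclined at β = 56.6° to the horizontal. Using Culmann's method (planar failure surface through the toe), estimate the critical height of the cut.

Culmann's analysis gives the critical failure plane at α_cr = (β + φ')/2 = (56.6 + 10.6)/2 = 33.6°, and the critical height
H_c = (4c'/γ) · sinβ cosφ' / [1 − cos(β − φ')]
    = (4·45.4/17.6) · sin56.6°·cos10.6° / [1 − cos(46.0°)]
    = 10.318 · 0.8348·0.9829 / [1 − 0.6947]
    = 10.318 · 0.8206 / 0.3053
    = 27.73 m

H_c = 27.73 m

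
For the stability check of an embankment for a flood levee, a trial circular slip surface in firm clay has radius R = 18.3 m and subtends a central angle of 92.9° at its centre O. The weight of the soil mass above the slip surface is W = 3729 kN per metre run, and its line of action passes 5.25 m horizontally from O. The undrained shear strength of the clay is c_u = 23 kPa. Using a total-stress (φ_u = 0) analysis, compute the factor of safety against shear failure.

Taking moments about the centre O, the resisting moment is provided by the undrained shear strength acting along the arc:
Arc length L_a = R·θ = 18.3·(92.9°·π/180) = 18.3·1.6214 = 29.67 m
M_R = c_u·L_a·R = 23·29.67·18.3 = 12488.9 kN·m/m
M_D = W·d = 3729·5.25 = 19577.2 kN·m/m
FS = M_R / M_D = 12488.9 / 19577.2 = 0.638

FS = 0.64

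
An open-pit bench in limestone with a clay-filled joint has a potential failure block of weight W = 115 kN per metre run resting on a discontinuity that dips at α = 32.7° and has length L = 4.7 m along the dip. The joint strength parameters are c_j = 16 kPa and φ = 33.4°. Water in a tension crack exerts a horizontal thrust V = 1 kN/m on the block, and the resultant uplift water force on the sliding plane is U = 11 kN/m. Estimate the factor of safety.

Resolving the block weight along and normal to the plane and applying the Mohr–Coulomb strength on the joint:
N' = W cosα − U − V sinα = 115·cos32.7° − 11 − 1·sin32.7° = 85.2 kN/m
Driving force T = W sinα + V cosα = 115·sin32.7° + 1·cos32.7° = 63.0 kN/m
Resisting force R = c_j·L + N'·tanφ = 16·4.7 + 85.2·tan33.4° = 75.2 + 56.2 = 131.4 kN/m
FS = R / T = 131.4 / 63.0 = 2.087

FS = 2.09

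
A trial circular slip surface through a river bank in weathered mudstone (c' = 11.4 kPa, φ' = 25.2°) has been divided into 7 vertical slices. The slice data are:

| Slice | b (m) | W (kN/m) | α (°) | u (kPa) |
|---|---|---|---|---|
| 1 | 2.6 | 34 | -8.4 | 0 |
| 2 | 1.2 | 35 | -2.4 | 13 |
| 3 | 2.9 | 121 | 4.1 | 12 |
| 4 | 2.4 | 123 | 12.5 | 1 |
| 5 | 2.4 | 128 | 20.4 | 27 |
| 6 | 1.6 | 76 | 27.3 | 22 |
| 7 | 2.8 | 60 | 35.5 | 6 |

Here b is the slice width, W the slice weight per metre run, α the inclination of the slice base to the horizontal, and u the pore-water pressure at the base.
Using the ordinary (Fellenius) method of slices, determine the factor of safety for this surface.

Ordinary method of slices: FS = Σ[c'·Δl_i + (W_i cosα_i − u_i·Δl_i)·tanφ'] / Σ W_i sinα_i, with Δl_i = b_i / cosα_i.
Slice 1: Δl = 2.6/cos(-8.4°) = 2.628 m; N'_1 = 34·cos(-8.4°) − 0·2.628 = 33.6; c'Δl = 29.96; W sinα = -5.0
Slice 2: Δl = 1.2/cos(-2.4°) = 1.201 m; N'_2 = 35·cos(-2.4°) − 13·1.201 = 19.4; c'Δl = 13.69; W sinα = -1.5
Slice 3: Δl = 2.9/cos4.1° = 2.907 m; N'_3 = 121·cos4.1° − 12·2.907 = 85.8; c'Δl = 33.14; W sinα = 8.7
Slice 4: Δl = 2.4/cos12.5° = 2.458 m; N'_4 = 123·cos12.5° − 1·2.458 = 117.6; c'Δl = 28.02; W sinα = 26.6
Slice 5: Δl = 2.4/cos20.4° = 2.561 m; N'_5 = 128·cos20.4° − 27·2.561 = 50.8; c'Δl = 29.19; W sinα = 44.6
Slice 6: Δl = 1.6/cos27.3° = 1.801 m; N'_6 = 76·cos27.3° − 22·1.801 = 27.9; c'Δl = 20.53; W sinα = 34.9
Slice 7: Δl = 2.8/cos35.5° = 3.439 m; N'_7 = 60·cos35.5° − 6·3.439 = 28.2; c'Δl = 39.21; W sinα = 34.8
Σc'Δl = 193.7 kN/m; ΣN' = 363.4 kN/m; ΣW sinα = 143.2 kN/m
Resisting = 193.7 + 363.4·tan25.2° = 193.7 + 171.0 = 364.7 kN/m
FS = 364.7 / 143.2 = 2.548

FS = 2.55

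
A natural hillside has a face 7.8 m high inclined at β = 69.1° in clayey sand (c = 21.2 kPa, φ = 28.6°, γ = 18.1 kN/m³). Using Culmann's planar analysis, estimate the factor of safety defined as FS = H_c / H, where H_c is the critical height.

H_c = (4c/γ) · sinβ cosφ / [1 − cos(β − φ)]
    = (4·21.2/18.1) · sin69.1°·cos28.6° / [1 − cos40.5°]
    = 4.685 · 0.8202 / 0.2396 = 16.04 m
FS = H_c / H = 16.04 / 7.8 = 2.056

FS = 2.06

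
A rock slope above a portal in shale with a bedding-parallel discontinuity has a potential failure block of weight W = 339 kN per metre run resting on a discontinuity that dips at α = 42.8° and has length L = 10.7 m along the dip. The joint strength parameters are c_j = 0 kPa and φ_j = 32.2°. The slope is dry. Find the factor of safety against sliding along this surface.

Resolving the block weight along and normal to the plane and applying the Mohr–Coulomb strength on the joint:
N' = W cosα = 339·cos42.8° = 248.7 kN/m
Driving force T = W sinα = 339·sin42.8° = 230.3 kN/m
Resisting force R = c_j·L + N'·tanφ_j = 0·10.7 + 248.7·tan32.2° = 0.0 + 156.6 = 156.6 kN/m
FS = R / T = 156.6 / 230.3 = 0.680

FS = 0.68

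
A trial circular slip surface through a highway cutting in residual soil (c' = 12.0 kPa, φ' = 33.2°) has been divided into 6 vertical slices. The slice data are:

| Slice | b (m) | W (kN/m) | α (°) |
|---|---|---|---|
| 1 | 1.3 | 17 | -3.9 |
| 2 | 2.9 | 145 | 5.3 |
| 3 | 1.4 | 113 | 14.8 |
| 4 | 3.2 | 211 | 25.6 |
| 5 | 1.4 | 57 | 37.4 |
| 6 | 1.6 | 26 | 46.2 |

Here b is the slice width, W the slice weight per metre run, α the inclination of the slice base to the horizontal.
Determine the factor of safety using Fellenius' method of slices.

Ordinary method of slices: FS = Σ[c'·Δl_i + (W_i cosα_i)·tanφ'] / Σ W_i sinα_i, with Δl_i = b_i / cosα_i.
Slice 1: Δl = 1.3/cos(-3.9°) = 1.303 m; N'_1 = 17·cos(-3.9°) = 17.0; c'Δl = 15.64; W sinα = -1.2
Slice 2: Δl = 2.9/cos5.3° = 2.912 m; N'_2 = 145·cos5.3° = 144.4; c'Δl = 34.95; W sinα = 13.4
Slice 3: Δl = 1.4/cos14.8° = 1.448 m; N'_3 = 113·cos14.8° = 109.3; c'Δl = 17.38; W sinα = 28.9
Slice 4: Δl = 3.2/cos25.6° = 3.548 m; N'_4 = 211·cos25.6° = 190.3; c'Δl = 42.58; W sinα = 91.2
Slice 5: Δl = 1.4/cos37.4° = 1.762 m; N'_5 = 57·cos37.4° = 45.3; c'Δl = 21.15; W sinα = 34.6
Slice 6: Δl = 1.6/cos46.2° = 2.312 m; N'_6 = 26·cos46.2° = 18.0; c'Δl = 27.74; W sinα = 18.8
Σc'Δl = 159.4 kN/m; ΣN' = 524.2 kN/m; ΣW sinα = 185.7 kN/m
Resisting = 159.4 + 524.2·tan33.2° = 159.4 + 343.0 = 502.4 kN/m
FS = 502.4 / 185.7 = 2.706

FS = 2.71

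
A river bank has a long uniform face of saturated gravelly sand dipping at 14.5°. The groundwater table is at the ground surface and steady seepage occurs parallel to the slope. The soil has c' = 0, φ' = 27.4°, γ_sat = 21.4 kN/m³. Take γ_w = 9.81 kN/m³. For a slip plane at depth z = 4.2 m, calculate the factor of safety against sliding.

With seepage parallel to the slope and the water table at the surface, the effective normal stress on the slip plane uses the buoyant unit weight γ' = γ_sat − γ_w while the driving shear stress uses γ_sat:
FS = [c' + γ' z cos²β tanφ'] / [γ_sat z sinβ cosβ]
(For c' = 0 this reduces to FS = (γ'/γ_sat)·tanφ'/tanβ.)
γ' = 21.4 − 9.81 = 11.59 kN/m³
Numerator = 0.0 + 11.59·4.2·cos²14.5°·tan27.4° = 0.0 + 11.59·4.2·0.9373·0.5184 = 23.650 kPa
Denominator = 21.4·4.2·sin14.5°·cos14.5° = 21.4·4.2·0.2504·0.9681 = 21.787 kPa
FS = 23.650 / 21.787 = 1.086

FS = 1.09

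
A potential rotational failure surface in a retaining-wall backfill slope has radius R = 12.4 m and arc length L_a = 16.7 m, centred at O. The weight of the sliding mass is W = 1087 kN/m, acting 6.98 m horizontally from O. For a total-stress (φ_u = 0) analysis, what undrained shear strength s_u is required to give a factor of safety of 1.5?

FS = s_u·L_a·R / (W·d), so s_u = FS·W·d / (L_a·R).
s_u = 1.5·1087·6.98 / (16.70·12.4) = 11380.9 / 207.08 = 54.96 kPa

s_u = 55.0 kPa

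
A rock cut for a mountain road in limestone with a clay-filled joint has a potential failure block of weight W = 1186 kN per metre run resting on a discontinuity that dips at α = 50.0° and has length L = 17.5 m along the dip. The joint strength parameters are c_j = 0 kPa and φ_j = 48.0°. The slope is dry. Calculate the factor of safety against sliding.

Resolving the block weight along and normal to the plane and applying the Mohr–Coulomb strength on the joint:
N' = W cosα = 1186·cos50.0° = 762.3 kN/m
Driving force T = W sinα = 1186·sin50.0° = 908.5 kN/m
Resisting force R = c_j·L + N'·tanφ_j = 0·17.5 + 762.3·tan48.0° = 0.0 + 846.7 = 846.7 kN/m
FS = R / T = 846.7 / 908.5 = 0.932

FS = 0.93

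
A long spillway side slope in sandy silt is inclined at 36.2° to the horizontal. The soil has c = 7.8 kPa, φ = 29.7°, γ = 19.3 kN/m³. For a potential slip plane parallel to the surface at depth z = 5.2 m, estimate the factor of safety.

FS = 0.94

For an infinite slope with a slip plane parallel to the surface (no pore pressure): FS = [c + γz cos²β tanφ] / [γz sinβ cosβ].
γz = 19.3·5.2 = 100.36 kN/m²
Numerator = 7.8 + 100.36·cos²36.2°·tan29.7° = 7.8 + 100.36·0.6512·0.5704 = 45.077 kPa
Denominator = 100.36·sin36.2°·cos36.2° = 100.36·0.5906·0.8070 = 47.831 kPa
FS = 45.077 / 47.831 = 0.942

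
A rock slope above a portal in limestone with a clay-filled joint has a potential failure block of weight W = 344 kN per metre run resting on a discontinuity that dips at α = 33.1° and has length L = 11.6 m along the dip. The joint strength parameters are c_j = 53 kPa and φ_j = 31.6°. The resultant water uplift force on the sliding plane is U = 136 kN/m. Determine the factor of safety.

FS = 3.77

Resolving the block weight along and normal to the plane and applying the Mohr–Coulomb strength on the joint:
N' = W cosα − U = 344·cos33.1° − 136 = 152.2 kN/m
Driving force T = W sinα = 344·sin33.1° = 187.9 kN/m
Resisting force R = c_j·L + N'·tanφ_j = 53·11.6 + 152.2·tan31.6° = 614.8 + 93.6 = 708.4 kN/m
FS = R / T = 708.4 / 187.9 = 3.771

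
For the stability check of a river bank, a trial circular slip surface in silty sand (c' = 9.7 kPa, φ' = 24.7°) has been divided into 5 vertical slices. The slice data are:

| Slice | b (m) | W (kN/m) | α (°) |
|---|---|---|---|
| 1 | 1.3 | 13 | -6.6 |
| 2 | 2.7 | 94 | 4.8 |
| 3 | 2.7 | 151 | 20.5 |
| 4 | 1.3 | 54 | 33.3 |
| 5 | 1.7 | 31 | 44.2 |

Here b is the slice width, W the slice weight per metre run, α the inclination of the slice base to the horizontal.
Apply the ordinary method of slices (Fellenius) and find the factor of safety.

FS = 2.26

Ordinary method of slices: FS = Σ[c'·Δl_i + (W_i cosα_i)·tanφ'] / Σ W_i sinα_i, with Δl_i = b_i / cosα_i.
Slice 1: Δl = 1.3/cos(-6.6°) = 1.309 m; N'_1 = 13·cos(-6.6°) = 12.9; c'Δl = 12.69; W sinα = -1.5
Slice 2: Δl = 2.7/cos4.8° = 2.710 m; N'_2 = 94·cos4.8° = 93.7; c'Δl = 26.28; W sinα = 7.9
Slice 3: Δl = 2.7/cos20.5° = 2.883 m; N'_3 = 151·cos20.5° = 141.4; c'Δl = 27.96; W sinα = 52.9
Slice 4: Δl = 1.3/cos33.3° = 1.555 m; N'_4 = 54·cos33.3° = 45.1; c'Δl = 15.09; W sinα = 29.6
Slice 5: Δl = 1.7/cos44.2° = 2.371 m; N'_5 = 31·cos44.2° = 22.2; c'Δl = 23.00; W sinα = 21.6
Σc'Δl = 105.0 kN/m; ΣN' = 315.4 kN/m; ΣW sinα = 110.5 kN/m
Resisting = 105.0 + 315.4·tan24.7° = 105.0 + 145.1 = 250.1 kN/m
FS = 250.1 / 110.5 = 2.263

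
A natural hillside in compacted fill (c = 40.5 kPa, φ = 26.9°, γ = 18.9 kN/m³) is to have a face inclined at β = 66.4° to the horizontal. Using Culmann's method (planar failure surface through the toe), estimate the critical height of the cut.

Culmann's analysis gives the critical failure plane at α_cr = (β + φ)/2 = (66.4 + 26.9)/2 = 46.7°, and the critical height
H_c = (4c/γ) · sinβ cosφ / [1 − cos(β − φ)]
    = (4·40.5/18.9) · sin66.4°·cos26.9° / [1 − cos(39.5°)]
    = 8.571 · 0.9164·0.8918 / [1 − 0.7716]
    = 8.571 · 0.8172 / 0.2284
    = 30.67 m

H_c = 30.67 m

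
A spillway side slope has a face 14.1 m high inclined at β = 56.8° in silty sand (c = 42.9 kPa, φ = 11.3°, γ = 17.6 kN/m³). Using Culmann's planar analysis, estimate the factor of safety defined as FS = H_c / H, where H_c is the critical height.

FS = 1.90

H_c = (4c/γ) · sinβ cosφ / [1 − cos(β − φ)]
    = (4·42.9/17.6) · sin56.8°·cos11.3° / [1 − cos45.5°]
    = 9.750 · 0.8205 / 0.2991 = 26.75 m
FS = H_c / H = 26.75 / 14.1 = 1.897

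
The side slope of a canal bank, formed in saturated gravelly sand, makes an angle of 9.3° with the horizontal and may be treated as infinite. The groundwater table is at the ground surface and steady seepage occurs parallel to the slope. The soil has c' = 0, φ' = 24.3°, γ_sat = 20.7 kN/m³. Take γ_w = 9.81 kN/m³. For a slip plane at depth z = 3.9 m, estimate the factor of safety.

With seepage parallel to the slope and the water table at the surface, the effective normal stress on the slip plane uses the buoyant unit weight γ' = γ_sat − γ_w while the driving shear stress uses γ_sat:
FS = [c' + γ' z cos²β tanφ'] / [γ_sat z sinβ cosβ]
(For c' = 0 this reduces to FS = (γ'/γ_sat)·tanφ'/tanβ.)
γ' = 20.7 − 9.81 = 10.89 kN/m³
Numerator = 0.0 + 10.89·3.9·cos²9.3°·tan24.3° = 0.0 + 10.89·3.9·0.9739·0.4515 = 18.676 kPa
Denominator = 20.7·3.9·sin9.3°·cos9.3° = 20.7·3.9·0.1616·0.9869 = 12.875 kPa
FS = 18.676 / 12.875 = 1.451

FS = 1.45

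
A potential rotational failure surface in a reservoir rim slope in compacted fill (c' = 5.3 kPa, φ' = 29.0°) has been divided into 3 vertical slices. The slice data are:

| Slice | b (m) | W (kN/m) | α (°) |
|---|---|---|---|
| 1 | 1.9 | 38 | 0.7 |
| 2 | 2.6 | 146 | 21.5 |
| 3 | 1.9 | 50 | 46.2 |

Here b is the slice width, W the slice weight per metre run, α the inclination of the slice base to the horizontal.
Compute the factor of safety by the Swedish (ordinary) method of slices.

FS = 1.72

Ordinary method of slices: FS = Σ[c'·Δl_i + (W_i cosα_i)·tanφ'] / Σ W_i sinα_i, with Δl_i = b_i / cosα_i.
Slice 1: Δl = 1.9/cos0.7° = 1.900 m; N'_1 = 38·cos0.7° = 38.0; c'Δl = 10.07; W sinα = 0.5
Slice 2: Δl = 2.6/cos21.5° = 2.794 m; N'_2 = 146·cos21.5° = 135.8; c'Δl = 14.81; W sinα = 53.5
Slice 3: Δl = 1.9/cos46.2° = 2.745 m; N'_3 = 50·cos46.2° = 34.6; c'Δl = 14.55; W sinα = 36.1
Σc'Δl = 39.4 kN/m; ΣN' = 208.4 kN/m; ΣW sinα = 90.1 kN/m
Resisting = 39.4 + 208.4·tan29.0° = 39.4 + 115.5 = 155.0 kN/m
FS = 155.0 / 90.1 = 1.721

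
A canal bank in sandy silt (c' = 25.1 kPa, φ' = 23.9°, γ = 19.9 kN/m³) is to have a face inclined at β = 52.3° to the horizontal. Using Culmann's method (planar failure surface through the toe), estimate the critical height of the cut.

Culmann's analysis gives the critical failure plane at α_cr = (β + φ')/2 = (52.3 + 23.9)/2 = 38.1°, and the critical height
H_c = (4c'/γ) · sinβ cosφ' / [1 − cos(β − φ')]
    = (4·25.1/19.9) · sin52.3°·cos23.9° / [1 − cos(28.4°)]
    = 5.045 · 0.7912·0.9143 / [1 − 0.8796]
    = 5.045 · 0.7234 / 0.1204
    = 30.32 m

H_c = 30.32 m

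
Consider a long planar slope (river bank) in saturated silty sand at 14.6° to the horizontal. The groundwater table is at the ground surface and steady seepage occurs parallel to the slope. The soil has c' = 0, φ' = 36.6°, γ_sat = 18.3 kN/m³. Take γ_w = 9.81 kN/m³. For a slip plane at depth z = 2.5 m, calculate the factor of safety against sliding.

With seepage parallel to the slope and the water table at the surface, the effective normal stress on the slip plane uses the buoyant unit weight γ' = γ_sat − γ_w while the driving shear stress uses γ_sat:
FS = [c' + γ' z cos²β tanφ'] / [γ_sat z sinβ cosβ]
(For c' = 0 this reduces to FS = (γ'/γ_sat)·tanφ'/tanβ.)
γ' = 18.3 − 9.81 = 8.49 kN/m³
Numerator = 0.0 + 8.49·2.5·cos²14.6°·tan36.6° = 0.0 + 8.49·2.5·0.9365·0.7427 = 14.762 kPa
Denominator = 18.3·2.5·sin14.6°·cos14.6° = 18.3·2.5·0.2521·0.9677 = 11.160 kPa
FS = 14.762 / 11.160 = 1.323

FS = 1.32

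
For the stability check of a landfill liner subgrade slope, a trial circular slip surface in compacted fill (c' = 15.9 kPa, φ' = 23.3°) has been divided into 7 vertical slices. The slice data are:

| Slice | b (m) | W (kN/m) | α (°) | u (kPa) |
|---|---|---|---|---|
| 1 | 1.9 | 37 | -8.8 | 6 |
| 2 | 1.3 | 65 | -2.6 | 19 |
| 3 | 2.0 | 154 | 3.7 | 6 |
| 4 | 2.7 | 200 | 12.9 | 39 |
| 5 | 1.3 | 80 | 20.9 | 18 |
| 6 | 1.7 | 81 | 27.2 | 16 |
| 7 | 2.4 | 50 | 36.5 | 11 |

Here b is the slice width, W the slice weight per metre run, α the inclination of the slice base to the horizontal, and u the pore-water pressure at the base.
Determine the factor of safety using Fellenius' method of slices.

FS = 2.80

Ordinary method of slices: FS = Σ[c'·Δl_i + (W_i cosα_i − u_i·Δl_i)·tanφ'] / Σ W_i sinα_i, with Δl_i = b_i / cosα_i.
Slice 1: Δl = 1.9/cos(-8.8°) = 1.923 m; N'_1 = 37·cos(-8.8°) − 6·1.923 = 25.0; c'Δl = 30.57; W sinα = -5.7
Slice 2: Δl = 1.3/cos(-2.6°) = 1.301 m; N'_2 = 65·cos(-2.6°) − 19·1.301 = 40.2; c'Δl = 20.69; W sinα = -2.9
Slice 3: Δl = 2.0/cos3.7° = 2.004 m; N'_3 = 154·cos3.7° − 6·2.004 = 141.7; c'Δl = 31.87; W sinα = 9.9
Slice 4: Δl = 2.7/cos12.9° = 2.770 m; N'_4 = 200·cos12.9° − 39·2.770 = 86.9; c'Δl = 44.04; W sinα = 44.7
Slice 5: Δl = 1.3/cos20.9° = 1.392 m; N'_5 = 80·cos20.9° − 18·1.392 = 49.7; c'Δl = 22.13; W sinα = 28.5
Slice 6: Δl = 1.7/cos27.2° = 1.911 m; N'_6 = 81·cos27.2° − 16·1.911 = 41.5; c'Δl = 30.39; W sinα = 37.0
Slice 7: Δl = 2.4/cos36.5° = 2.986 m; N'_7 = 50·cos36.5° − 11·2.986 = 7.4; c'Δl = 47.47; W sinα = 29.7
Σc'Δl = 227.2 kN/m; ΣN' = 392.3 kN/m; ΣW sinα = 141.3 kN/m
Resisting = 227.2 + 392.3·tan23.3° = 227.2 + 169.0 = 396.1 kN/m
FS = 396.1 / 141.3 = 2.804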